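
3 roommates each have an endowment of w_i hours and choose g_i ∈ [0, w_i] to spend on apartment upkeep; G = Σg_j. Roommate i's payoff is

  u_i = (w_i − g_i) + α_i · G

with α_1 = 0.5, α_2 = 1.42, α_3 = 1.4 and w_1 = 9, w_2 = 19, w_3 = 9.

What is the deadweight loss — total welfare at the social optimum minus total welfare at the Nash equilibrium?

∂u_i/∂g_i = α_i − 1, so roommate i contributes w_i if α_i > 1, else 0.
α_i > 1 for i ∈ {2, 3}; NE contributions (0, 19, 9), G = 28.
W^NE = Σw_i − G^NE + (Σα_i)·G^NE = 37 + 2.32·28 = 101.96.
Planner: ∂(Σu_j)/∂g_i = Σα_j − 1 = 2.32 > 0, so everyone contributes w_i; G^SO = 37, W^SO = 37 + 2.32·37 = 122.84.
Deadweight loss = 20.88.

20.88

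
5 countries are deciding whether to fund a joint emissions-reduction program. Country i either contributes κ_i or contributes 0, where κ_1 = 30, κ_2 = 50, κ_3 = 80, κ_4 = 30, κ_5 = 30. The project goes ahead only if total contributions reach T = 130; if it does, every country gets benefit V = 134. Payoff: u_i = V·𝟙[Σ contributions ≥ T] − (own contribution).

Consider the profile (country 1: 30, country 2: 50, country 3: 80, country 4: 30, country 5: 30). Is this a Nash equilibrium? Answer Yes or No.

No

Total = 220 ≥ 130: provided.
Country 1 (pledges 30, payoff 104): dropping to 0 → total 190, payoff 134. Profitable deviation.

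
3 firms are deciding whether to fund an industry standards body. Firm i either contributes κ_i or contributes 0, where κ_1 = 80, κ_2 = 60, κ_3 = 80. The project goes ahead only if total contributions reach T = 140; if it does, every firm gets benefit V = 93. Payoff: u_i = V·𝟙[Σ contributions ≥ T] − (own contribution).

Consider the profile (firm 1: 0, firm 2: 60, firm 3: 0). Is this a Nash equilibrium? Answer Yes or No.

No

Total = 60 < 140: not provided.
Firm 1 (pledges 0, payoff 0): pledging 80 → total 140, payoff 13. Profitable deviation.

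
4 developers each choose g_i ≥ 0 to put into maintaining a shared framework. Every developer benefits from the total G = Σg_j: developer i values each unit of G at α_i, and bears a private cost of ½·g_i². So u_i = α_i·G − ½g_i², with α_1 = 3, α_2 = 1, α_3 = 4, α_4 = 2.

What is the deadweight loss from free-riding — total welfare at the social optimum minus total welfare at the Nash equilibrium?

115

Developer i's FOC: ∂u_i/∂g_i = α_i − g_i = 0, so g_i* = α_i.
NE contributions = (3, 1, 4, 2); G = 10.
W^NE = (Σα)·G − ½Σα_i² = 10² − ½·30 = 85.
Planner sets g_i = Σα_j = 10 for every i, so G^SO = 4·10 = 40.
W^SO = (Σα)·G^SO − ½·4·(Σα)² = (4/2)·10² = 200.
Deadweight loss = W^SO − W^NE = 115.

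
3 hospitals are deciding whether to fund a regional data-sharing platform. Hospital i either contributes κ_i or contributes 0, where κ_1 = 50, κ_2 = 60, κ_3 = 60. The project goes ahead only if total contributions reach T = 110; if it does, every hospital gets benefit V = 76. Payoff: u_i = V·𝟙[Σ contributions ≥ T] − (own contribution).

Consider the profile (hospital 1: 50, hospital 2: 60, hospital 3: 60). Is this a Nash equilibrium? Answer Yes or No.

Total = 170 ≥ 110: provided.
Hospital 1 (pledges 50, payoff 26): dropping to 0 → total 120, payoff 76. Profitable deviation.

No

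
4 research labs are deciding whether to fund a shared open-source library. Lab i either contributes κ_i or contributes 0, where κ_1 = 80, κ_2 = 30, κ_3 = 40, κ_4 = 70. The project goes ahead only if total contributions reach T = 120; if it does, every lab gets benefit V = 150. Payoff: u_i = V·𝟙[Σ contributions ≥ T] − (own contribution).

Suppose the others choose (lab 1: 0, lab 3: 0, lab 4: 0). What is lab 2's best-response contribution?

0

Others' total = 0. Even contributing 30 gives 30 < 120: no benefit either way.
Best response: 0.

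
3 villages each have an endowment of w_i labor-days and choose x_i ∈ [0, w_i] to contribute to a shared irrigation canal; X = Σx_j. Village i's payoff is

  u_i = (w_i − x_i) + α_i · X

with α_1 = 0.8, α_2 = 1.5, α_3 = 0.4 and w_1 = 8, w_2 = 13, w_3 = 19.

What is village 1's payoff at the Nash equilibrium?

18.4

∂u_i/∂x_i = α_i − 1, so village i contributes w_i if α_i > 1, else 0.
α_i > 1 for i ∈ {2}; NE contributions (0, 13, 0), X = 13.
u_1 = (8 − 0) + 0.8·13 = 18.4.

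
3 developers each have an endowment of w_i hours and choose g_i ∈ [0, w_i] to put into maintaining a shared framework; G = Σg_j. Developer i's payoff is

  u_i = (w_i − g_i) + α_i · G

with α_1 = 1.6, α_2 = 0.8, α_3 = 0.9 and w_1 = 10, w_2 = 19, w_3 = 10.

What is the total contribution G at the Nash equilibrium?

10

∂u_i/∂g_i = α_i − 1, so developer i contributes w_i if α_i > 1, else 0.
α_i > 1 for i ∈ {1}; NE contributions (10, 0, 0), G = 10.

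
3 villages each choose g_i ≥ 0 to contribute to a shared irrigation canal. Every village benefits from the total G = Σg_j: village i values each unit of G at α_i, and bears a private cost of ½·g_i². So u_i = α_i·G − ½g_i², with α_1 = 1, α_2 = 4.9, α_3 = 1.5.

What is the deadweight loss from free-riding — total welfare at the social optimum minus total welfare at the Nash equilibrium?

41.01

Village i's FOC: ∂u_i/∂g_i = α_i − g_i = 0, so g_i* = α_i.
NE contributions = (1, 4.9, 1.5); G = 7.4.
W^NE = (Σα)·G − ½Σα_i² = 7.4² − ½·27.26 = 41.13.
Planner sets g_i = Σα_j = 7.4 for every i, so G^SO = 3·7.4 = 22.2.
W^SO = (Σα)·G^SO − ½·3·(Σα)² = (3/2)·7.4² = 82.14.
Deadweight loss = W^SO − W^NE = 41.01.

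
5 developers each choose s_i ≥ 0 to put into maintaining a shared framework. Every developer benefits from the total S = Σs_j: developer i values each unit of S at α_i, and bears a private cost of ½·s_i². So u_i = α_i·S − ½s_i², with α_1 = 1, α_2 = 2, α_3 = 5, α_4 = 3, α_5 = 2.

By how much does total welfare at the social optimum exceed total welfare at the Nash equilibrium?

Developer i's FOC: ∂u_i/∂s_i = α_i − s_i = 0, so s_i* = α_i.
NE contributions = (1, 2, 5, 3, 2); S = 13.
W^NE = (Σα)·S − ½Σα_i² = 13² − ½·43 = 147.5.
Planner sets s_i = Σα_j = 13 for every i, so S^SO = 5·13 = 65.
W^SO = (Σα)·S^SO − ½·5·(Σα)² = (5/2)·13² = 422.5.
Deadweight loss = W^SO − W^NE = 275.

275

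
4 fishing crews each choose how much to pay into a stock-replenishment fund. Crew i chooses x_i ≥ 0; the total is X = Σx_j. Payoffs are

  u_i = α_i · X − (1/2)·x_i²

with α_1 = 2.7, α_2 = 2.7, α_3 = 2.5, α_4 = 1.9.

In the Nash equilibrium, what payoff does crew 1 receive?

22.815

Crew i's FOC: ∂u_i/∂x_i = α_i − x_i = 0, so x_i* = α_i.
NE contributions = (2.7, 2.7, 2.5, 1.9); X = 9.8.
u_1 = α_1·X − ½·(x_1)² = 2.7·9.8 − ½·2.7² = 22.815.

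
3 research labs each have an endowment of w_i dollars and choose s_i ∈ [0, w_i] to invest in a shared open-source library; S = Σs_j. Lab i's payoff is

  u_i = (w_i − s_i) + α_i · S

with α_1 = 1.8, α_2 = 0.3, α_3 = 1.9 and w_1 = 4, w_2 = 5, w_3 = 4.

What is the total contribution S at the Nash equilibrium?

∂u_i/∂s_i = α_i − 1, so lab i contributes w_i if α_i > 1, else 0.
α_i > 1 for i ∈ {1, 3}; NE contributions (4, 0, 4), S = 8.

8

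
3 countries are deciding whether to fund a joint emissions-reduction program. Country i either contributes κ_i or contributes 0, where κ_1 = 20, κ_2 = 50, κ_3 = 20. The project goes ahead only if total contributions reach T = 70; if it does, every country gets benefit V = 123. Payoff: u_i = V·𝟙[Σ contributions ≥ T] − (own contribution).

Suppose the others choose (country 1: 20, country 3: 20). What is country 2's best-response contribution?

50

Others' total = 40. Contributing 50 brings total to 90 ≥ 70: gain V − κ_2 = 73.
Best response: 50.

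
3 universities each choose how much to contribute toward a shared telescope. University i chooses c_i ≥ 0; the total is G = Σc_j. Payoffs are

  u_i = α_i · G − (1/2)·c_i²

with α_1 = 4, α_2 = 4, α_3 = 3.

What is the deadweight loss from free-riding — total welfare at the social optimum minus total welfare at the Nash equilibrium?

University i's FOC: ∂u_i/∂c_i = α_i − c_i = 0, so c_i* = α_i.
NE contributions = (4, 4, 3); G = 11.
W^NE = (Σα)·G − ½Σα_i² = 11² − ½·41 = 100.5.
Planner sets c_i = Σα_j = 11 for every i, so G^SO = 3·11 = 33.
W^SO = (Σα)·G^SO − ½·3·(Σα)² = (3/2)·11² = 181.5.
Deadweight loss = W^SO − W^NE = 81.

81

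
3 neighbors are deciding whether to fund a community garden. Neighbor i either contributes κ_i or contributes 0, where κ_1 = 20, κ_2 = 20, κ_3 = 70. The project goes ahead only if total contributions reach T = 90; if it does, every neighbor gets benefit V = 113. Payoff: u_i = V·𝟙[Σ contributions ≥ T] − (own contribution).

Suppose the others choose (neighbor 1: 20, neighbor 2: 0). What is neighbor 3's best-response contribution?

70

Others' total = 20. Contributing 70 brings total to 90 ≥ 90: gain V − κ_3 = 43.
Best response: 70.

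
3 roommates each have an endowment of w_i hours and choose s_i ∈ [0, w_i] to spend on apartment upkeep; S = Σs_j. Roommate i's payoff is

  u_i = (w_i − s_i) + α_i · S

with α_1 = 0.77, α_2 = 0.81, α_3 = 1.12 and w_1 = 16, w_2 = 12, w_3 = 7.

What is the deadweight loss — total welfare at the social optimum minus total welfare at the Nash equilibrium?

∂u_i/∂s_i = α_i − 1, so roommate i contributes w_i if α_i > 1, else 0.
α_i > 1 for i ∈ {3}; NE contributions (0, 0, 7), S = 7.
W^NE = Σw_i − S^NE + (Σα_i)·S^NE = 35 + 1.7·7 = 46.9.
Planner: ∂(Σu_j)/∂s_i = Σα_j − 1 = 1.7 > 0, so everyone contributes w_i; S^SO = 35, W^SO = 35 + 1.7·35 = 94.5.
Deadweight loss = 47.6.

47.6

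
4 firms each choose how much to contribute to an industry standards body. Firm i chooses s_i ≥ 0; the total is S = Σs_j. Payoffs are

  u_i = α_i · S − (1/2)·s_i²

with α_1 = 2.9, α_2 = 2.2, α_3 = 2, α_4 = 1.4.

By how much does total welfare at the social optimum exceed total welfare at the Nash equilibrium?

81.855

Firm i's FOC: ∂u_i/∂s_i = α_i − s_i = 0, so s_i* = α_i.
NE contributions = (2.9, 2.2, 2, 1.4); S = 8.5.
W^NE = (Σα)·S − ½Σα_i² = 8.5² − ½·19.21 = 62.645.
Planner sets s_i = Σα_j = 8.5 for every i, so S^SO = 4·8.5 = 34.
W^SO = (Σα)·S^SO − ½·4·(Σα)² = (4/2)·8.5² = 144.5.
Deadweight loss = W^SO − W^NE = 81.855.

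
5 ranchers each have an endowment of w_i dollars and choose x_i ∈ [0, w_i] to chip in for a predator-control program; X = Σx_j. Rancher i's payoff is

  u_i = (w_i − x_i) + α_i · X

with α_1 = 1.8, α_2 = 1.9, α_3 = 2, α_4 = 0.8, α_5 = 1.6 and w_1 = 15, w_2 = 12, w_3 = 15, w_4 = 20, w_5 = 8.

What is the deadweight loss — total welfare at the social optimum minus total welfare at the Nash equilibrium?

142

∂u_i/∂x_i = α_i − 1, so rancher i contributes w_i if α_i > 1, else 0.
α_i > 1 for i ∈ {1, 2, 3, 5}; NE contributions (15, 12, 15, 0, 8), X = 50.
W^NE = Σw_i − X^NE + (Σα_i)·X^NE = 70 + 7.1·50 = 425.
Planner: ∂(Σu_j)/∂x_i = Σα_j − 1 = 7.1 > 0, so everyone contributes w_i; X^SO = 70, W^SO = 70 + 7.1·70 = 567.
Deadweight loss = 142.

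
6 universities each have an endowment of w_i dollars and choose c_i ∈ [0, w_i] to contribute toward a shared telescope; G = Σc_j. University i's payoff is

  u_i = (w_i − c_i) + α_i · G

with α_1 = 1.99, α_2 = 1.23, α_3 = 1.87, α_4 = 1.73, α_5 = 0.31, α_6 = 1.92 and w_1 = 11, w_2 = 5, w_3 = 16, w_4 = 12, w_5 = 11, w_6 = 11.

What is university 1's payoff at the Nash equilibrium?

∂u_i/∂c_i = α_i − 1, so university i contributes w_i if α_i > 1, else 0.
α_i > 1 for i ∈ {1, 2, 3, 4, 6}; NE contributions (11, 5, 16, 12, 0, 11), G = 55.
u_1 = (11 − 11) + 1.99·55 = 109.45.

109.45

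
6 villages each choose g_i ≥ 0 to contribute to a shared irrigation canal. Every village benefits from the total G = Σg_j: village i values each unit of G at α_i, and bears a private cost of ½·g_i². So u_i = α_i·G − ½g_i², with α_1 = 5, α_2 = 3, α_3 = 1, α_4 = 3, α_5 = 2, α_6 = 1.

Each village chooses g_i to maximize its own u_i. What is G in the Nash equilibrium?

15

Village i's FOC: ∂u_i/∂g_i = α_i − g_i = 0, so g_i* = α_i.
NE contributions = (5, 3, 1, 3, 2, 1); G = 15.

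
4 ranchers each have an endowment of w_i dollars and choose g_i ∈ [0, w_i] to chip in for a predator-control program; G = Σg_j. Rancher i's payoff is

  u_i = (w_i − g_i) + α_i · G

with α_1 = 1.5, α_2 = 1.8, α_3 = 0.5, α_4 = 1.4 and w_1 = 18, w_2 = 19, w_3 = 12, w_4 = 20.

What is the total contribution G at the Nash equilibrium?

57

∂u_i/∂g_i = α_i − 1, so rancher i contributes w_i if α_i > 1, else 0.
α_i > 1 for i ∈ {1, 2, 4}; NE contributions (18, 19, 0, 20), G = 57.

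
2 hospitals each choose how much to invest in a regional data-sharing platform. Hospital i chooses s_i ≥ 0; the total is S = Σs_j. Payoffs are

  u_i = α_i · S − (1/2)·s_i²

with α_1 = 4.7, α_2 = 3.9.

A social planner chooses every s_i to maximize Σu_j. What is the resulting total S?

Planner FOC: ∂(Σu_j)/∂s_i = (Σα_j) − s_i = 0, so s_i^SO = Σα_j = 8.6 for every i; S^SO = 17.2.

17.2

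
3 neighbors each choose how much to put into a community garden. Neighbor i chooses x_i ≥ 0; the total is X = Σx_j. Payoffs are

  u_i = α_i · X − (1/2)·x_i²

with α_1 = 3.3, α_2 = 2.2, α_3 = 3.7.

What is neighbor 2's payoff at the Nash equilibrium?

17.82

Neighbor i's FOC: ∂u_i/∂x_i = α_i − x_i = 0, so x_i* = α_i.
NE contributions = (3.3, 2.2, 3.7); X = 9.2.
u_2 = α_2·X − ½·(x_2)² = 2.2·9.2 − ½·2.2² = 17.82.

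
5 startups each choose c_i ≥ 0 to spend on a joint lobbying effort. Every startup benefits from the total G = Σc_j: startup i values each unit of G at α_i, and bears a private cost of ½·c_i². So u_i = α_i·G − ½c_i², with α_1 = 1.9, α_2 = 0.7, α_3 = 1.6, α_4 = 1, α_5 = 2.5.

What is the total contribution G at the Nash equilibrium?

7.7

Startup i's FOC: ∂u_i/∂c_i = α_i − c_i = 0, so c_i* = α_i.
NE contributions = (1.9, 0.7, 1.6, 1, 2.5); G = 7.7.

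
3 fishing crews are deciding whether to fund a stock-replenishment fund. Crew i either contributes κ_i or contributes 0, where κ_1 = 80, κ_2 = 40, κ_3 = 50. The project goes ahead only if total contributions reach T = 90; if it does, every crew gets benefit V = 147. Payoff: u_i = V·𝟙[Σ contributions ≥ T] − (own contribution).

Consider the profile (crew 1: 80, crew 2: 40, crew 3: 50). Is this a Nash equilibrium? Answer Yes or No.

No

Total = 170 ≥ 90: provided.
Crew 1 (pledges 80, payoff 67): dropping to 0 → total 90, payoff 147. Profitable deviation.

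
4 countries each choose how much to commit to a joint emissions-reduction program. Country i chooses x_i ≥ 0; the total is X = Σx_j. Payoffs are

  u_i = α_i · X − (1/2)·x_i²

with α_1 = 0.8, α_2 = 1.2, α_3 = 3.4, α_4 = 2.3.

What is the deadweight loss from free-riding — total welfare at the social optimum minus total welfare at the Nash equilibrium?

68.755

Country i's FOC: ∂u_i/∂x_i = α_i − x_i = 0, so x_i* = α_i.
NE contributions = (0.8, 1.2, 3.4, 2.3); X = 7.7.
W^NE = (Σα)·X − ½Σα_i² = 7.7² − ½·18.93 = 49.825.
Planner sets x_i = Σα_j = 7.7 for every i, so X^SO = 4·7.7 = 30.8.
W^SO = (Σα)·X^SO − ½·4·(Σα)² = (4/2)·7.7² = 118.58.
Deadweight loss = W^SO − W^NE = 68.755.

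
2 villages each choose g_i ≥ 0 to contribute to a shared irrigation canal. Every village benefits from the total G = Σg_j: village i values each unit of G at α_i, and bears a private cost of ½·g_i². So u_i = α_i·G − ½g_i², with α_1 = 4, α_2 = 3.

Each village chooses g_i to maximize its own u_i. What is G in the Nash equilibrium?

7

Village i's FOC: ∂u_i/∂g_i = α_i − g_i = 0, so g_i* = α_i.
NE contributions = (4, 3); G = 7.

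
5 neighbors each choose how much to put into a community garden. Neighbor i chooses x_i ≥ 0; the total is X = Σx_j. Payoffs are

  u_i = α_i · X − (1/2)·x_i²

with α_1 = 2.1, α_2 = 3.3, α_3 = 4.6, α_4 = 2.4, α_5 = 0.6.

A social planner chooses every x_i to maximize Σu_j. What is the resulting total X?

Planner FOC: ∂(Σu_j)/∂x_i = (Σα_j) − x_i = 0, so x_i^SO = Σα_j = 13 for every i; X^SO = 65.

65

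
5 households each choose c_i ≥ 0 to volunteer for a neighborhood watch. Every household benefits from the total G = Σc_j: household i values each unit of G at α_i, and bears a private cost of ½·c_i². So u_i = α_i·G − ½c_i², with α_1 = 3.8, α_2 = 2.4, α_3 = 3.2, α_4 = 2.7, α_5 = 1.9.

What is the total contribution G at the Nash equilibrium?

14

Household i's FOC: ∂u_i/∂c_i = α_i − c_i = 0, so c_i* = α_i.
NE contributions = (3.8, 2.4, 3.2, 2.7, 1.9); G = 14.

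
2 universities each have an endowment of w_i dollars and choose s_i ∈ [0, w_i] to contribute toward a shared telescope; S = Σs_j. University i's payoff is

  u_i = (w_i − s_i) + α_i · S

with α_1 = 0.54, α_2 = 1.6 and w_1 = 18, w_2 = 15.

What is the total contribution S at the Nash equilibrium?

∂u_i/∂s_i = α_i − 1, so university i contributes w_i if α_i > 1, else 0.
α_i > 1 for i ∈ {2}; NE contributions (0, 15), S = 15.

15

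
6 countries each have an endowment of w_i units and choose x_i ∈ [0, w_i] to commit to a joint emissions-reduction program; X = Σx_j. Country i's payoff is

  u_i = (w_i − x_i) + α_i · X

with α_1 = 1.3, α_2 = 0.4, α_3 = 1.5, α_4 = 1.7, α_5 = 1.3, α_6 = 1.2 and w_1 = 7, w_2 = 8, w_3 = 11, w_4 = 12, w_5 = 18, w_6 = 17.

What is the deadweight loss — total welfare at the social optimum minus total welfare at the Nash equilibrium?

∂u_i/∂x_i = α_i − 1, so country i contributes w_i if α_i > 1, else 0.
α_i > 1 for i ∈ {1, 3, 4, 5, 6}; NE contributions (7, 0, 11, 12, 18, 17), X = 65.
W^NE = Σw_i − X^NE + (Σα_i)·X^NE = 73 + 6.4·65 = 489.
Planner: ∂(Σu_j)/∂x_i = Σα_j − 1 = 6.4 > 0, so everyone contributes w_i; X^SO = 73, W^SO = 73 + 6.4·73 = 540.2.
Deadweight loss = 51.2.

51.2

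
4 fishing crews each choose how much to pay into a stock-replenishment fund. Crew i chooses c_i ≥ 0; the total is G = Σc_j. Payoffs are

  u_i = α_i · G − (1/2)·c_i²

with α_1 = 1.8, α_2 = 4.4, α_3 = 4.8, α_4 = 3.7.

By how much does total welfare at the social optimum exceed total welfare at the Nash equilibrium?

245.755

Crew i's FOC: ∂u_i/∂c_i = α_i − c_i = 0, so c_i* = α_i.
NE contributions = (1.8, 4.4, 4.8, 3.7); G = 14.7.
W^NE = (Σα)·G − ½Σα_i² = 14.7² − ½·59.33 = 186.425.
Planner sets c_i = Σα_j = 14.7 for every i, so G^SO = 4·14.7 = 58.8.
W^SO = (Σα)·G^SO − ½·4·(Σα)² = (4/2)·14.7² = 432.18.
Deadweight loss = W^SO − W^NE = 245.755.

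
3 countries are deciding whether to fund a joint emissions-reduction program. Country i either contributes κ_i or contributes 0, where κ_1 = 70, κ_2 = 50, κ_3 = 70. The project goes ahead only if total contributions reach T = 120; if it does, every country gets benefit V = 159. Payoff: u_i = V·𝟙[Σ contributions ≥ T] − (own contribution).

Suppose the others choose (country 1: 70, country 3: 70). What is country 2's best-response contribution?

Others' total = 140 ≥ 120; contributing adds cost 50 for no extra benefit.
Best response: 0.

0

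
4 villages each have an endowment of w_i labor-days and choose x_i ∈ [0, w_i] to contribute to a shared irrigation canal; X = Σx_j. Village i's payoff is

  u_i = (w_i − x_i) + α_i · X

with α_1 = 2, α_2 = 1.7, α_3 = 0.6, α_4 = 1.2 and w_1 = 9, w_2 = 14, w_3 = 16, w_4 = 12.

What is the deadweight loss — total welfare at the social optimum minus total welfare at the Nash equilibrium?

72

∂u_i/∂x_i = α_i − 1, so village i contributes w_i if α_i > 1, else 0.
α_i > 1 for i ∈ {1, 2, 4}; NE contributions (9, 14, 0, 12), X = 35.
W^NE = Σw_i − X^NE + (Σα_i)·X^NE = 51 + 4.5·35 = 208.5.
Planner: ∂(Σu_j)/∂x_i = Σα_j − 1 = 4.5 > 0, so everyone contributes w_i; X^SO = 51, W^SO = 51 + 4.5·51 = 280.5.
Deadweight loss = 72.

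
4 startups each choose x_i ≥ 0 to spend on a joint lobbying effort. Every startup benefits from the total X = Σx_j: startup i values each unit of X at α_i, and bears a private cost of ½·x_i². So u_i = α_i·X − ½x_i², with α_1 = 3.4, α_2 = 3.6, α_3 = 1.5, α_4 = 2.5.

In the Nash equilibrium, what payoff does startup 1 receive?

31.62

Startup i's FOC: ∂u_i/∂x_i = α_i − x_i = 0, so x_i* = α_i.
NE contributions = (3.4, 3.6, 1.5, 2.5); X = 11.
u_1 = α_1·X − ½·(x_1)² = 3.4·11 − ½·3.4² = 31.62.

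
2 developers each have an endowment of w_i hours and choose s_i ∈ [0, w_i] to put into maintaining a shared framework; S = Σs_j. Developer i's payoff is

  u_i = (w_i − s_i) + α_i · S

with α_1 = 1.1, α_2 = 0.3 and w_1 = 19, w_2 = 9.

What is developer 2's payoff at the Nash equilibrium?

∂u_i/∂s_i = α_i − 1, so developer i contributes w_i if α_i > 1, else 0.
α_i > 1 for i ∈ {1}; NE contributions (19, 0), S = 19.
u_2 = (9 − 0) + 0.3·19 = 14.7.

14.7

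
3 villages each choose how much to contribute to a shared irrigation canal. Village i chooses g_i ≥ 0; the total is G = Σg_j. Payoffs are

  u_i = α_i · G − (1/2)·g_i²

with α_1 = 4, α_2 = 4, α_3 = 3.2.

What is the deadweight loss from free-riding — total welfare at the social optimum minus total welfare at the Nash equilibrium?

Village i's FOC: ∂u_i/∂g_i = α_i − g_i = 0, so g_i* = α_i.
NE contributions = (4, 4, 3.2); G = 11.2.
W^NE = (Σα)·G − ½Σα_i² = 11.2² − ½·42.24 = 104.32.
Planner sets g_i = Σα_j = 11.2 for every i, so G^SO = 3·11.2 = 33.6.
W^SO = (Σα)·G^SO − ½·3·(Σα)² = (3/2)·11.2² = 188.16.
Deadweight loss = W^SO − W^NE = 83.84.

83.84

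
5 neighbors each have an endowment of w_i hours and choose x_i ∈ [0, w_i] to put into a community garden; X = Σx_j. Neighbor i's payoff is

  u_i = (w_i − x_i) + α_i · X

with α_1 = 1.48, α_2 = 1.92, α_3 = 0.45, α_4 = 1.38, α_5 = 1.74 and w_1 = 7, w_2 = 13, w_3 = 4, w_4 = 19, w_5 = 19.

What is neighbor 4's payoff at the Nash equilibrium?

80.04

∂u_i/∂x_i = α_i − 1, so neighbor i contributes w_i if α_i > 1, else 0.
α_i > 1 for i ∈ {1, 2, 4, 5}; NE contributions (7, 13, 0, 19, 19), X = 58.
u_4 = (19 − 19) + 1.38·58 = 80.04.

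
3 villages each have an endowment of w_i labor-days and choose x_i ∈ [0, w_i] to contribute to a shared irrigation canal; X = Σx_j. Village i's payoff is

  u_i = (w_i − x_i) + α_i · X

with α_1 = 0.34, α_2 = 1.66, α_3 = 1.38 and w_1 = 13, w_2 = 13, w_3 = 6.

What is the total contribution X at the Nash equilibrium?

∂u_i/∂x_i = α_i − 1, so village i contributes w_i if α_i > 1, else 0.
α_i > 1 for i ∈ {2, 3}; NE contributions (0, 13, 6), X = 19.

19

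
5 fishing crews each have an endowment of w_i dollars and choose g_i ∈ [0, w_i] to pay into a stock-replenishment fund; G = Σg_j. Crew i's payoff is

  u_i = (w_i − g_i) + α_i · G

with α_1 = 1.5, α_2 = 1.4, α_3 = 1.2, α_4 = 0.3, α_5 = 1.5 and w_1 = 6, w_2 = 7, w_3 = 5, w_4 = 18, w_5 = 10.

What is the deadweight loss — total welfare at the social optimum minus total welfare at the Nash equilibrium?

88.2

∂u_i/∂g_i = α_i − 1, so crew i contributes w_i if α_i > 1, else 0.
α_i > 1 for i ∈ {1, 2, 3, 5}; NE contributions (6, 7, 5, 0, 10), G = 28.
W^NE = Σw_i − G^NE + (Σα_i)·G^NE = 46 + 4.9·28 = 183.2.
Planner: ∂(Σu_j)/∂g_i = Σα_j − 1 = 4.9 > 0, so everyone contributes w_i; G^SO = 46, W^SO = 46 + 4.9·46 = 271.4.
Deadweight loss = 88.2.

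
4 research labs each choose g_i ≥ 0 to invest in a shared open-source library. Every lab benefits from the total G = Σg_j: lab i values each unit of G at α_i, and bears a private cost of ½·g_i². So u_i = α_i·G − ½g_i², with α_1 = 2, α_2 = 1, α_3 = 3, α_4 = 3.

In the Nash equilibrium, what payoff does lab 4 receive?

22.5

Lab i's FOC: ∂u_i/∂g_i = α_i − g_i = 0, so g_i* = α_i.
NE contributions = (2, 1, 3, 3); G = 9.
u_4 = α_4·G − ½·(g_4)² = 3·9 − ½·3² = 22.5.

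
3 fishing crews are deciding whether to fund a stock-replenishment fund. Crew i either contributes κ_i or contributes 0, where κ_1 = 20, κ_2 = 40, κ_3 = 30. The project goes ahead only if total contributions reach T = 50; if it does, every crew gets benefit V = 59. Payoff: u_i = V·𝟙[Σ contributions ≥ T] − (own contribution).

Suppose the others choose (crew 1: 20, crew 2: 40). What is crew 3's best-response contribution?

0

Others' total = 60 ≥ 50; contributing adds cost 30 for no extra benefit.
Best response: 0.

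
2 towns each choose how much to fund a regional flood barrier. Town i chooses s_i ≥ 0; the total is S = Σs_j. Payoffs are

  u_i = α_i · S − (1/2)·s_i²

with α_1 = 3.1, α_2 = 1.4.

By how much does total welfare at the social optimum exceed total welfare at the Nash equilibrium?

5.785

Town i's FOC: ∂u_i/∂s_i = α_i − s_i = 0, so s_i* = α_i.
NE contributions = (3.1, 1.4); S = 4.5.
W^NE = (Σα)·S − ½Σα_i² = 4.5² − ½·11.57 = 14.465.
Planner sets s_i = Σα_j = 4.5 for every i, so S^SO = 2·4.5 = 9.
W^SO = (Σα)·S^SO − ½·2·(Σα)² = (2/2)·4.5² = 20.25.
Deadweight loss = W^SO − W^NE = 5.785.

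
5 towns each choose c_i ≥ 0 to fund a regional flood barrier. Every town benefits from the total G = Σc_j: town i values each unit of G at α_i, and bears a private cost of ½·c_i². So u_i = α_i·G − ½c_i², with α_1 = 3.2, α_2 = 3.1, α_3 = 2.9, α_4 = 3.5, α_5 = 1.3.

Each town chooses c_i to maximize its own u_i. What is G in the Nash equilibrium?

14

Town i's FOC: ∂u_i/∂c_i = α_i − c_i = 0, so c_i* = α_i.
NE contributions = (3.2, 3.1, 2.9, 3.5, 1.3); G = 14.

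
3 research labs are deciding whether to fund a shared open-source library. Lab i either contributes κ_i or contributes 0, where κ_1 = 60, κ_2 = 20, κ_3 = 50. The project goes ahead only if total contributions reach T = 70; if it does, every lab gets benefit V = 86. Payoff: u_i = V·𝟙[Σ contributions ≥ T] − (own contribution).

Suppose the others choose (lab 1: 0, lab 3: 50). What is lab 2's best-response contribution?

Others' total = 50. Contributing 20 brings total to 70 ≥ 70: gain V − κ_2 = 66.
Best response: 20.

20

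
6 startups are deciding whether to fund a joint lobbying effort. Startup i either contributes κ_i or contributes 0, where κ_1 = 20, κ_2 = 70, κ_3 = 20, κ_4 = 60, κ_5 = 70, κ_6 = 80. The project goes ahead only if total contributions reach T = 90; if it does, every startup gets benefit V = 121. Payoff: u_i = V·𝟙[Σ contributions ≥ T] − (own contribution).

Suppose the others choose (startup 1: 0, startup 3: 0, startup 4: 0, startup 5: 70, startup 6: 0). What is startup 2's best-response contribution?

70

Others' total = 70. Contributing 70 brings total to 140 ≥ 90: gain V − κ_2 = 51.
Best response: 70.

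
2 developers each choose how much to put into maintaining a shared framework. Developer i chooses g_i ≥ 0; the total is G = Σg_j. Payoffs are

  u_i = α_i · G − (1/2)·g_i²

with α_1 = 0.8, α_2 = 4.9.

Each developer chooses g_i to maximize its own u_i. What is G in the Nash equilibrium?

5.7

Developer i's FOC: ∂u_i/∂g_i = α_i − g_i = 0, so g_i* = α_i.
NE contributions = (0.8, 4.9); G = 5.7.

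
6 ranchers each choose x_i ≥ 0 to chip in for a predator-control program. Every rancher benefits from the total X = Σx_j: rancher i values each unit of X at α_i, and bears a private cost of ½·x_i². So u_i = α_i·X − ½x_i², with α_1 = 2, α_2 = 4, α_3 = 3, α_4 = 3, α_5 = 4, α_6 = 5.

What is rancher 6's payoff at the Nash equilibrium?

92.5

Rancher i's FOC: ∂u_i/∂x_i = α_i − x_i = 0, so x_i* = α_i.
NE contributions = (2, 4, 3, 3, 4, 5); X = 21.
u_6 = α_6·X − ½·(x_6)² = 5·21 − ½·5² = 92.5.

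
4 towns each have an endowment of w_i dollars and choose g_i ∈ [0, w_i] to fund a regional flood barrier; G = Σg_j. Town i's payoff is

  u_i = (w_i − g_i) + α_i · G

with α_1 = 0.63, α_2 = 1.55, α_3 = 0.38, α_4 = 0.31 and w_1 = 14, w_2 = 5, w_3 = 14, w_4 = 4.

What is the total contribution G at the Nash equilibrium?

5

∂u_i/∂g_i = α_i − 1, so town i contributes w_i if α_i > 1, else 0.
α_i > 1 for i ∈ {2}; NE contributions (0, 5, 0, 0), G = 5.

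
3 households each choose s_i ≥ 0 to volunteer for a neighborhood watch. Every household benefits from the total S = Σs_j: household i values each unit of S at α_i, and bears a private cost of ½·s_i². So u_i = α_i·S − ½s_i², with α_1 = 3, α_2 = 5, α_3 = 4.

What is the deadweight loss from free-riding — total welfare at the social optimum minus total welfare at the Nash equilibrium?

Household i's FOC: ∂u_i/∂s_i = α_i − s_i = 0, so s_i* = α_i.
NE contributions = (3, 5, 4); S = 12.
W^NE = (Σα)·S − ½Σα_i² = 12² − ½·50 = 119.
Planner sets s_i = Σα_j = 12 for every i, so S^SO = 3·12 = 36.
W^SO = (Σα)·S^SO − ½·3·(Σα)² = (3/2)·12² = 216.
Deadweight loss = W^SO − W^NE = 97.

97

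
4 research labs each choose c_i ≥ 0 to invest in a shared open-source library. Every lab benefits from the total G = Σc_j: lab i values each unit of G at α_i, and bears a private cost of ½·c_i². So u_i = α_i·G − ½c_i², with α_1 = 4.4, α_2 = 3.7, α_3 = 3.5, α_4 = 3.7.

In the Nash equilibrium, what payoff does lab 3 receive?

47.425

Lab i's FOC: ∂u_i/∂c_i = α_i − c_i = 0, so c_i* = α_i.
NE contributions = (4.4, 3.7, 3.5, 3.7); G = 15.3.
u_3 = α_3·G − ½·(c_3)² = 3.5·15.3 − ½·3.5² = 47.425.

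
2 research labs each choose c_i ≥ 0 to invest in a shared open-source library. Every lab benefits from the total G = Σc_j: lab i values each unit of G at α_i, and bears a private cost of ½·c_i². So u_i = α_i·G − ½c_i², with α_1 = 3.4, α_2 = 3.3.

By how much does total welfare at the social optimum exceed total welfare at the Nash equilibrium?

11.225

Lab i's FOC: ∂u_i/∂c_i = α_i − c_i = 0, so c_i* = α_i.
NE contributions = (3.4, 3.3); G = 6.7.
W^NE = (Σα)·G − ½Σα_i² = 6.7² − ½·22.45 = 33.665.
Planner sets c_i = Σα_j = 6.7 for every i, so G^SO = 2·6.7 = 13.4.
W^SO = (Σα)·G^SO − ½·2·(Σα)² = (2/2)·6.7² = 44.89.
Deadweight loss = W^SO − W^NE = 11.225.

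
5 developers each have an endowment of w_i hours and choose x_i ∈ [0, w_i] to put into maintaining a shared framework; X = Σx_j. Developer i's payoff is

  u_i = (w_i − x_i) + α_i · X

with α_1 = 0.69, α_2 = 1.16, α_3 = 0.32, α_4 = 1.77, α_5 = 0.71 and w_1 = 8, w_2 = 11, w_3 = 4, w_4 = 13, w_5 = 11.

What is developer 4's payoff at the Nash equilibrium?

∂u_i/∂x_i = α_i − 1, so developer i contributes w_i if α_i > 1, else 0.
α_i > 1 for i ∈ {2, 4}; NE contributions (0, 11, 0, 13, 0), X = 24.
u_4 = (13 − 13) + 1.77·24 = 42.48.

42.48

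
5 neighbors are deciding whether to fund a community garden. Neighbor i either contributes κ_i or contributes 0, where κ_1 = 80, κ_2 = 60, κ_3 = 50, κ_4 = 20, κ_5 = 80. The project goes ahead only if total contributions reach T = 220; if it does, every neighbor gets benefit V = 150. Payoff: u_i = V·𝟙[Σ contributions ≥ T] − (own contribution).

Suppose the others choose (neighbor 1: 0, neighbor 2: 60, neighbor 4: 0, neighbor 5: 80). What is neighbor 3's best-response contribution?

Others' total = 140. Even contributing 50 gives 190 < 220: no benefit either way.
Best response: 0.

0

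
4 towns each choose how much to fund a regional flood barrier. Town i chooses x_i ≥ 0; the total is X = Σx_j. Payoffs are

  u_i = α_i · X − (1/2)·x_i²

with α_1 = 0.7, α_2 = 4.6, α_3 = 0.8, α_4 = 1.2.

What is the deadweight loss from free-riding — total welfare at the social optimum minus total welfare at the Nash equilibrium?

Town i's FOC: ∂u_i/∂x_i = α_i − x_i = 0, so x_i* = α_i.
NE contributions = (0.7, 4.6, 0.8, 1.2); X = 7.3.
W^NE = (Σα)·X − ½Σα_i² = 7.3² − ½·23.73 = 41.425.
Planner sets x_i = Σα_j = 7.3 for every i, so X^SO = 4·7.3 = 29.2.
W^SO = (Σα)·X^SO − ½·4·(Σα)² = (4/2)·7.3² = 106.58.
Deadweight loss = W^SO − W^NE = 65.155.

65.155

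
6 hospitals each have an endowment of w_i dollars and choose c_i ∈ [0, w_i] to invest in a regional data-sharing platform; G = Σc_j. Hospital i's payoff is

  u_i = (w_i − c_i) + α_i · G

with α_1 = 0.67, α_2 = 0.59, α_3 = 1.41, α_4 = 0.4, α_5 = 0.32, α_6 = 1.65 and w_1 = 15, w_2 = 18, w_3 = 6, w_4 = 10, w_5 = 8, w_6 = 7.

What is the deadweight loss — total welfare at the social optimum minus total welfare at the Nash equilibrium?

∂u_i/∂c_i = α_i − 1, so hospital i contributes w_i if α_i > 1, else 0.
α_i > 1 for i ∈ {3, 6}; NE contributions (0, 0, 6, 0, 0, 7), G = 13.
W^NE = Σw_i − G^NE + (Σα_i)·G^NE = 64 + 4.04·13 = 116.52.
Planner: ∂(Σu_j)/∂c_i = Σα_j − 1 = 4.04 > 0, so everyone contributes w_i; G^SO = 64, W^SO = 64 + 4.04·64 = 322.56.
Deadweight loss = 206.04.

206.04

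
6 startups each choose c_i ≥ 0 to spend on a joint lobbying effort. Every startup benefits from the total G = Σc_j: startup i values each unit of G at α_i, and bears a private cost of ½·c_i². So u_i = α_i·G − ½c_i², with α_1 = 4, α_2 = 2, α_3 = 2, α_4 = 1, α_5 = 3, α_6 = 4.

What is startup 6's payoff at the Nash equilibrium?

56

Startup i's FOC: ∂u_i/∂c_i = α_i − c_i = 0, so c_i* = α_i.
NE contributions = (4, 2, 2, 1, 3, 4); G = 16.
u_6 = α_6·G − ½·(c_6)² = 4·16 − ½·4² = 56.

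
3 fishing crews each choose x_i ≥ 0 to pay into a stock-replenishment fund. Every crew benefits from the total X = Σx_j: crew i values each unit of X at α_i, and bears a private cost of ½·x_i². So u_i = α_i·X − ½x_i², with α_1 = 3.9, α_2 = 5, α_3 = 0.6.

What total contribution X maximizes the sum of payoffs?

Planner FOC: ∂(Σu_j)/∂x_i = (Σα_j) − x_i = 0, so x_i^SO = Σα_j = 9.5 for every i; X^SO = 28.5.

28.5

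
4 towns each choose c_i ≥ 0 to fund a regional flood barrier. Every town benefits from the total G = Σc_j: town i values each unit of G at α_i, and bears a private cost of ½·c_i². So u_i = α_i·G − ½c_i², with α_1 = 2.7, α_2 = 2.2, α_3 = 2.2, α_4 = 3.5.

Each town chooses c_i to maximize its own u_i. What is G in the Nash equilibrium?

10.6

Town i's FOC: ∂u_i/∂c_i = α_i − c_i = 0, so c_i* = α_i.
NE contributions = (2.7, 2.2, 2.2, 3.5); G = 10.6.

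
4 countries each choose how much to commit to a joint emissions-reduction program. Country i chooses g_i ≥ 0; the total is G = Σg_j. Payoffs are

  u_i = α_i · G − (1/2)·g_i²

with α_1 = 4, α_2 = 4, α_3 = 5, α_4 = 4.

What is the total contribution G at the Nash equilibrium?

Country i's FOC: ∂u_i/∂g_i = α_i − g_i = 0, so g_i* = α_i.
NE contributions = (4, 4, 5, 4); G = 17.

17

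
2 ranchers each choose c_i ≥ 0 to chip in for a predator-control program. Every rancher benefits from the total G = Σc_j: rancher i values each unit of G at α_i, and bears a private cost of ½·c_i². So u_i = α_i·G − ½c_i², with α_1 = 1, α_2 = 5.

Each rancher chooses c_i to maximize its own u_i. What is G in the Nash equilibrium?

6

Rancher i's FOC: ∂u_i/∂c_i = α_i − c_i = 0, so c_i* = α_i.
NE contributions = (1, 5); G = 6.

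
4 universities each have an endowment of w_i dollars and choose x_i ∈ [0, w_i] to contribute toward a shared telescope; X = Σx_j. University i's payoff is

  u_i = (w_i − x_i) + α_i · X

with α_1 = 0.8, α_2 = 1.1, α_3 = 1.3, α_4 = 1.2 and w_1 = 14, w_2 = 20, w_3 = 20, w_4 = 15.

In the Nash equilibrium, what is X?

55

∂u_i/∂x_i = α_i − 1, so university i contributes w_i if α_i > 1, else 0.
α_i > 1 for i ∈ {2, 3, 4}; NE contributions (0, 20, 20, 15), X = 55.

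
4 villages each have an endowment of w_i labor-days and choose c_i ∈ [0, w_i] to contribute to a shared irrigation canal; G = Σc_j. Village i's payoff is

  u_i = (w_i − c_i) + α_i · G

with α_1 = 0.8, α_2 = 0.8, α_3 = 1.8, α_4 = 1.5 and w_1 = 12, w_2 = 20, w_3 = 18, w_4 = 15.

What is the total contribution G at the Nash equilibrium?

33

∂u_i/∂c_i = α_i − 1, so village i contributes w_i if α_i > 1, else 0.
α_i > 1 for i ∈ {3, 4}; NE contributions (0, 0, 18, 15), G = 33.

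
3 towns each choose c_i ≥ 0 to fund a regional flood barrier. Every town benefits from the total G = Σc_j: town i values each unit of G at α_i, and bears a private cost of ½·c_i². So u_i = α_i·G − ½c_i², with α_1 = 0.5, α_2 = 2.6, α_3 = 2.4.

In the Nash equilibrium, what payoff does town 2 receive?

10.92

Town i's FOC: ∂u_i/∂c_i = α_i − c_i = 0, so c_i* = α_i.
NE contributions = (0.5, 2.6, 2.4); G = 5.5.
u_2 = α_2·G − ½·(c_2)² = 2.6·5.5 − ½·2.6² = 10.92.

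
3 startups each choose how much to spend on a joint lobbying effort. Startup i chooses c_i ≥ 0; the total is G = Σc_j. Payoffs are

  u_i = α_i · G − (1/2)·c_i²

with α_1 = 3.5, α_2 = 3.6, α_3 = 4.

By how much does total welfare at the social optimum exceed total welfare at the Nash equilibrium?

82.21

Startup i's FOC: ∂u_i/∂c_i = α_i − c_i = 0, so c_i* = α_i.
NE contributions = (3.5, 3.6, 4); G = 11.1.
W^NE = (Σα)·G − ½Σα_i² = 11.1² − ½·41.21 = 102.605.
Planner sets c_i = Σα_j = 11.1 for every i, so G^SO = 3·11.1 = 33.3.
W^SO = (Σα)·G^SO − ½·3·(Σα)² = (3/2)·11.1² = 184.815.
Deadweight loss = W^SO − W^NE = 82.21.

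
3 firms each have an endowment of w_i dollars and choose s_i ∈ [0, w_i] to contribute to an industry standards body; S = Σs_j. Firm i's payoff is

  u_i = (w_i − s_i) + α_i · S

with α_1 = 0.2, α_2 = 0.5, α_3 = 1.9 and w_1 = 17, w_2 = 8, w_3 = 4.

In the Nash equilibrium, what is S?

4

∂u_i/∂s_i = α_i − 1, so firm i contributes w_i if α_i > 1, else 0.
α_i > 1 for i ∈ {3}; NE contributions (0, 0, 4), S = 4.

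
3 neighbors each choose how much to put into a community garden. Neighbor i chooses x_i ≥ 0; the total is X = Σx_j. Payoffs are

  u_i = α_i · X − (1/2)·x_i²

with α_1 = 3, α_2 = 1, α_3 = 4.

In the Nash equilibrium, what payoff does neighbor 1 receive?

Neighbor i's FOC: ∂u_i/∂x_i = α_i − x_i = 0, so x_i* = α_i.
NE contributions = (3, 1, 4); X = 8.
u_1 = α_1·X − ½·(x_1)² = 3·8 − ½·3² = 19.5.

19.5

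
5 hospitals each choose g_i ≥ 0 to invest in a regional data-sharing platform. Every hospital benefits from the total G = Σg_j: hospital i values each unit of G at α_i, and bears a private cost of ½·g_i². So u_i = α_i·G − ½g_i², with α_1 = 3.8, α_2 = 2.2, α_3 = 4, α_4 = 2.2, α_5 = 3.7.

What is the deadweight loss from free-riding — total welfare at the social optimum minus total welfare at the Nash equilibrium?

406.12

Hospital i's FOC: ∂u_i/∂g_i = α_i − g_i = 0, so g_i* = α_i.
NE contributions = (3.8, 2.2, 4, 2.2, 3.7); G = 15.9.
W^NE = (Σα)·G − ½Σα_i² = 15.9² − ½·53.81 = 225.905.
Planner sets g_i = Σα_j = 15.9 for every i, so G^SO = 5·15.9 = 79.5.
W^SO = (Σα)·G^SO − ½·5·(Σα)² = (5/2)·15.9² = 632.025.
Deadweight loss = W^SO − W^NE = 406.12.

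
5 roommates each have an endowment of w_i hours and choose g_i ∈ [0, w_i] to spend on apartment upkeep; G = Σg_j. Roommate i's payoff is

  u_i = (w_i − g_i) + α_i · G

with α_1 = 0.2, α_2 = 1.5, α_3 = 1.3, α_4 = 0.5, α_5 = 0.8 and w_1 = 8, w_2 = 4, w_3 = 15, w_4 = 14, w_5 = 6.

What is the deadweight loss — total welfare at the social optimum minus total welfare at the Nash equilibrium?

∂u_i/∂g_i = α_i − 1, so roommate i contributes w_i if α_i > 1, else 0.
α_i > 1 for i ∈ {2, 3}; NE contributions (0, 4, 15, 0, 0), G = 19.
W^NE = Σw_i − G^NE + (Σα_i)·G^NE = 47 + 3.3·19 = 109.7.
Planner: ∂(Σu_j)/∂g_i = Σα_j − 1 = 3.3 > 0, so everyone contributes w_i; G^SO = 47, W^SO = 47 + 3.3·47 = 202.1.
Deadweight loss = 92.4.

92.4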